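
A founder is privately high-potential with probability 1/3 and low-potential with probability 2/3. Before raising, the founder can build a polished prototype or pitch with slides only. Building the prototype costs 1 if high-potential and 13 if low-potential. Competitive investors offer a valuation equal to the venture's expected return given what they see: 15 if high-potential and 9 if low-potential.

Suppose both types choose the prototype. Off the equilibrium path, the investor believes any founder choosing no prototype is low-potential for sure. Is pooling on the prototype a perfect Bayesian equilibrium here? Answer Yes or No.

On path, the investor holds the prior and pays 1/3·15 + 2/3·9 = 11. Off path (no prototype), believing low-potential, it pays 9.
high-potential: the prototype nets 11 − 1 = 10; no prototype nets 9. high-potential stays.
low-potential: the prototype nets 11 − 13 = -2; no prototype nets 9. low-potential would deviate.
A type deviates, so pooling fails.

No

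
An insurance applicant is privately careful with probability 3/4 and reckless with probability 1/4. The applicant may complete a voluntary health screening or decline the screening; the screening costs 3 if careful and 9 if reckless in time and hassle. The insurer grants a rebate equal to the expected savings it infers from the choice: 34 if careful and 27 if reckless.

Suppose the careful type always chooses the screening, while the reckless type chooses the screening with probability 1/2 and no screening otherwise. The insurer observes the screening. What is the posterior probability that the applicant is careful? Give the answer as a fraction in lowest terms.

6/7

P(the screening) = (3/4)·1 + (1/4)·(1/2) = 7/8.
By Bayes' rule, P(careful | the screening) = (3/4) / (7/8) = 6/7.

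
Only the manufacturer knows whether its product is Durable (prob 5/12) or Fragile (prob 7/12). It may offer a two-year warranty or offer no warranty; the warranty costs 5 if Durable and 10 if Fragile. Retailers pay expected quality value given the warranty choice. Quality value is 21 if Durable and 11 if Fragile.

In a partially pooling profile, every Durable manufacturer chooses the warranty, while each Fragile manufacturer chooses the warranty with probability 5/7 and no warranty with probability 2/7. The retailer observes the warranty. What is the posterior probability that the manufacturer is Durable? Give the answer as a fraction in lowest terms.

1/2

P(the warranty) = (5/12)·1 + (7/12)·(5/7) = 5/6.
By Bayes' rule, P(Durable | the warranty) = (5/12) / (5/6) = 1/2.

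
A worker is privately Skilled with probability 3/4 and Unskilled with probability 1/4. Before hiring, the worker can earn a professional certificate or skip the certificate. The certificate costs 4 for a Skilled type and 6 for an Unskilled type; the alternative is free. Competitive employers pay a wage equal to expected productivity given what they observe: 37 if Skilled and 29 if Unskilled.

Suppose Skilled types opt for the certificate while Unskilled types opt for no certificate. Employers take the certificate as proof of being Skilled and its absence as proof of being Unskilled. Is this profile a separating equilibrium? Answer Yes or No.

Under these beliefs, the certificate earns wage 37 and no certificate earns wage 29.
Skilled: the certificate nets 37 − 4 = 33; no certificate nets 29. Skilled prefers the certificate.
Unskilled: the certificate nets 37 − 6 = 31; no certificate nets 29. Unskilled would deviate to the certificate.
Unskilled has a profitable deviation, so the profile is not an equilibrium.

No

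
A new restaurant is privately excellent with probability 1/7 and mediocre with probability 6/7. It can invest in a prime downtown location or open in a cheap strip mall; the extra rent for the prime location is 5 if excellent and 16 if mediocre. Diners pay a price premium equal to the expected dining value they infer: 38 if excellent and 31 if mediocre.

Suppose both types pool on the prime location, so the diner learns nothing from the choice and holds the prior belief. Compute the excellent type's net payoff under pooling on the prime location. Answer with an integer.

Pooled price premium = 1/7·38 + 6/7·31 = 32.
excellent pays cost 5 for the prime location, so net payoff = 32 − 5 = 27.

27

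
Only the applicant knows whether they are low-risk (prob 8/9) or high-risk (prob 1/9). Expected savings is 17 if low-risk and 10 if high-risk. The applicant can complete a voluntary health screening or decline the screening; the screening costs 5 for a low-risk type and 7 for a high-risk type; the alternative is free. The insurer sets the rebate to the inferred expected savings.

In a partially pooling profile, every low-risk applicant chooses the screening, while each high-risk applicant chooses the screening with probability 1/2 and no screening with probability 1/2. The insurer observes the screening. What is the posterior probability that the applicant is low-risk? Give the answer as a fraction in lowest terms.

P(the screening) = (8/9)·1 + (1/9)·(1/2) = 17/18.
By Bayes' rule, P(low-risk | the screening) = (8/9) / (17/18) = 16/17.

16/17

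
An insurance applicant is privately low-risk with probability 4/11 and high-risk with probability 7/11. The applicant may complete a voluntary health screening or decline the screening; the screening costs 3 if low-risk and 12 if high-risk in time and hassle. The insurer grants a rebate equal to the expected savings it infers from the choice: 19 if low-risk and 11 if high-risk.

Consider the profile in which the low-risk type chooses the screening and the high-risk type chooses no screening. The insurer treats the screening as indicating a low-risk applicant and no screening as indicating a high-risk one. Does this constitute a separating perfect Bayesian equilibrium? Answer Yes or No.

Yes

Under these beliefs, the screening earns rebate 19 and no screening earns rebate 11.
low-risk: the screening nets 19 − 3 = 16; no screening nets 11. low-risk prefers the screening.
high-risk: the screening nets 19 − 12 = 7; no screening nets 11. high-risk prefers no screening.
Neither type deviates, so the separating profile is an equilibrium.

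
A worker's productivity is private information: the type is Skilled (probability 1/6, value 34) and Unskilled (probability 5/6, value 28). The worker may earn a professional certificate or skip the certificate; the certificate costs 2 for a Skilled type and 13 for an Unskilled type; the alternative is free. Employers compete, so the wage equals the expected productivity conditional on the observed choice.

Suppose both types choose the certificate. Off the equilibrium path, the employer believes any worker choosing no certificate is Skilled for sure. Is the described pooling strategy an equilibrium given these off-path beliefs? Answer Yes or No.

On path, the employer holds the prior and pays 1/6·34 + 5/6·28 = 29. Off path (no certificate), believing Skilled, it pays 34.
Skilled: the certificate nets 29 − 2 = 27; no certificate nets 34. Skilled would deviate.
Unskilled: the certificate nets 29 − 13 = 16; no certificate nets 34. Unskilled would deviate.
A type deviates, so pooling fails.

No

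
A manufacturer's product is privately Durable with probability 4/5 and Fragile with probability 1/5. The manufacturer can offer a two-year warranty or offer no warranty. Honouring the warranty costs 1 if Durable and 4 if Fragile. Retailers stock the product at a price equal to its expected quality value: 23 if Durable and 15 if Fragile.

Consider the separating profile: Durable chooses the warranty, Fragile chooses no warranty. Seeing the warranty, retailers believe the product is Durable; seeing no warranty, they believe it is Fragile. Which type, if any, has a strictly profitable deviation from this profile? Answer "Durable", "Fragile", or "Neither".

Fragile

The warranty pays 23; no warranty pays 15.
Durable: assigned the warranty, nets 23 − 1 = 22; deviating to no warranty nets 15.
Fragile: assigned no warranty, nets 15; deviating to the warranty nets 23 − 4 = 19.
The Fragile type gains 4 by deviating.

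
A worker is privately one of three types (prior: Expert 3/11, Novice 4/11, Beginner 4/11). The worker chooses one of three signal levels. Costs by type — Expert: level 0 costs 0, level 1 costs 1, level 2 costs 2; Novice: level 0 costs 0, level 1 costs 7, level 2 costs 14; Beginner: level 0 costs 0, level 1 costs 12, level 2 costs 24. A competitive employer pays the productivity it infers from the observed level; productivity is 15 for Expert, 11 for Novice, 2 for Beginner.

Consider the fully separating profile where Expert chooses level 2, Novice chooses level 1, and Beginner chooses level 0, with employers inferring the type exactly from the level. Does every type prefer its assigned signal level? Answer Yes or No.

Yes

Separating wages: level 2 → 15, level 1 → 11, level 0 → 2.
Expert (assigned level 2): level 0: 2 − 0 = 2; level 1: 11 − 1 = 10; level 2: 15 − 2 = 13. Expert stays.
Novice (assigned level 1): level 0: 2 − 0 = 2; level 1: 11 − 7 = 4; level 2: 15 − 14 = 1. Novice stays.
Beginner (assigned level 0): level 0: 2 − 0 = 2; level 1: 11 − 12 = -1; level 2: 15 − 24 = -9. Beginner stays.
Every type prefers its assigned level; separation holds.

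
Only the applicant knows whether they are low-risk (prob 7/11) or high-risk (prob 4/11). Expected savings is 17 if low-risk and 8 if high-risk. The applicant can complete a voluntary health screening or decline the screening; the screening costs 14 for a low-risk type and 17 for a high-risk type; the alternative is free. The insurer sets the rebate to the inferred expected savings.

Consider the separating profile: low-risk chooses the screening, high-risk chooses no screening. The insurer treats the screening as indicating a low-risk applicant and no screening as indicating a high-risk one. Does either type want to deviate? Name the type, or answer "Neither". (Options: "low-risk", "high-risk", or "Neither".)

The screening pays 17; no screening pays 8.
low-risk: assigned the screening, nets 17 − 14 = 3; deviating to no screening nets 8.
high-risk: assigned no screening, nets 8; deviating to the screening nets 17 − 17 = 0.
The low-risk type gains 5 by deviating.

low-risk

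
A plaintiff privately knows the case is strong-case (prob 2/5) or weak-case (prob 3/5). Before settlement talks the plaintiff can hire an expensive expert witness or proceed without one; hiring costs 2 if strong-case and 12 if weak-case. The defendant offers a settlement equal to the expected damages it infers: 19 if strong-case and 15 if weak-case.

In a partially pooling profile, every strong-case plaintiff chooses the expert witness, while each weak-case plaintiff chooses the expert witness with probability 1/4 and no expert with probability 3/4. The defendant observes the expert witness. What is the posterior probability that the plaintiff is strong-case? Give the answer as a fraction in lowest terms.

P(the expert witness) = (2/5)·1 + (3/5)·(1/4) = 11/20.
By Bayes' rule, P(strong-case | the expert witness) = (2/5) / (11/20) = 8/11.

8/11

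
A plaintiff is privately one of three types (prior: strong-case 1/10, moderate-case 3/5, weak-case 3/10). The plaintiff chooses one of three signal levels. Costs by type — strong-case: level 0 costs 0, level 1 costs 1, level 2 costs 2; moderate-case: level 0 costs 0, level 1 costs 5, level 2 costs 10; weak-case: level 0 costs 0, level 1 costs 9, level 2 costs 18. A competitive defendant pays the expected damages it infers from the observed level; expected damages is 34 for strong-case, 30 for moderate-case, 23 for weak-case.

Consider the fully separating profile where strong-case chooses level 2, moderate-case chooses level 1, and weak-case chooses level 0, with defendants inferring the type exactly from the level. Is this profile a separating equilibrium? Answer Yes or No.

Yes

Separating settlements: level 2 → 34, level 1 → 30, level 0 → 23.
strong-case (assigned level 2): level 0: 23 − 0 = 23; level 1: 30 − 1 = 29; level 2: 34 − 2 = 32. strong-case stays.
moderate-case (assigned level 1): level 0: 23 − 0 = 23; level 1: 30 − 5 = 25; level 2: 34 − 10 = 24. moderate-case stays.
weak-case (assigned level 0): level 0: 23 − 0 = 23; level 1: 30 − 9 = 21; level 2: 34 − 18 = 16. weak-case stays.
Every type prefers its assigned level; separation holds.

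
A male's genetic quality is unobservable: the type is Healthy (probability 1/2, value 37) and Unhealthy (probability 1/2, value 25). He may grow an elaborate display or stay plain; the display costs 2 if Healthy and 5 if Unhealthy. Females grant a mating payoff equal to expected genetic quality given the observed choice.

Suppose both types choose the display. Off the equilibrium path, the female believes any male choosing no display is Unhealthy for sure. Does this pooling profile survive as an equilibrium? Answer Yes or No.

On path, the female holds the prior and pays 1/2·37 + 1/2·25 = 31. Off path (no display), believing Unhealthy, it pays 25.
Healthy: the display nets 31 − 2 = 29; no display nets 25. Healthy stays.
Unhealthy: the display nets 31 − 5 = 26; no display nets 25. Unhealthy stays.
No type deviates, so pooling is sustained.

Yes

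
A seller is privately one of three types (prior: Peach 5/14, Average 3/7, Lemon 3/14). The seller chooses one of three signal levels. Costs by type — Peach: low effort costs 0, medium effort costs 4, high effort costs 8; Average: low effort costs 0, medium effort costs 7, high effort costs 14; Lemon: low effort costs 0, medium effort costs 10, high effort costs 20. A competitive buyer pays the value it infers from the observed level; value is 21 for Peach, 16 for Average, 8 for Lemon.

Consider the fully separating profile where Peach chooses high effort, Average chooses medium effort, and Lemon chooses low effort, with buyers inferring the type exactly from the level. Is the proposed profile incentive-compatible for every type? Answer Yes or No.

Yes

Separating prices: high effort → 21, medium effort → 16, low effort → 8.
Peach (assigned high effort): low effort: 8 − 0 = 8; medium effort: 16 − 4 = 12; high effort: 21 − 8 = 13. Peach stays.
Average (assigned medium effort): low effort: 8 − 0 = 8; medium effort: 16 − 7 = 9; high effort: 21 − 14 = 7. Average stays.
Lemon (assigned low effort): low effort: 8 − 0 = 8; medium effort: 16 − 10 = 6; high effort: 21 − 20 = 1. Lemon stays.
Every type prefers its assigned level; separation holds.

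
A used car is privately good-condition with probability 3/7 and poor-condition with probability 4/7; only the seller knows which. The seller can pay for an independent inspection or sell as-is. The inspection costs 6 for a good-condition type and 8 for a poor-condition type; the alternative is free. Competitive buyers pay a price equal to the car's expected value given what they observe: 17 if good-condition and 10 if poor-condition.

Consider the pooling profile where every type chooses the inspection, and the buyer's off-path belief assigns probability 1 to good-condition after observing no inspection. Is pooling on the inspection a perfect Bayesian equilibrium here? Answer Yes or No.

On path, the buyer holds the prior and pays 3/7·17 + 4/7·10 = 13. Off path (no inspection), believing good-condition, it pays 17.
good-condition: the inspection nets 13 − 6 = 7; no inspection nets 17. good-condition would deviate.
poor-condition: the inspection nets 13 − 8 = 5; no inspection nets 17. poor-condition would deviate.
A type deviates, so pooling fails.

No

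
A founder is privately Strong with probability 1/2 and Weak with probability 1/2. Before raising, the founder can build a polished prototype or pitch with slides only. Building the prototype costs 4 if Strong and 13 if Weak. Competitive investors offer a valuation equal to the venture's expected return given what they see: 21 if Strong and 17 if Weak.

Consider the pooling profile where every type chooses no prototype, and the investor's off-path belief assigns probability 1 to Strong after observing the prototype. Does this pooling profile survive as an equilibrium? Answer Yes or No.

On path, the investor holds the prior and pays 1/2·21 + 1/2·17 = 19. Off path (the prototype), believing Strong, it pays 21.
Strong: no prototype nets 19; the prototype nets 21 − 4 = 17. Strong stays.
Weak: no prototype nets 19; the prototype nets 21 − 13 = 8. Weak stays.
No type deviates, so pooling is sustained.

Yes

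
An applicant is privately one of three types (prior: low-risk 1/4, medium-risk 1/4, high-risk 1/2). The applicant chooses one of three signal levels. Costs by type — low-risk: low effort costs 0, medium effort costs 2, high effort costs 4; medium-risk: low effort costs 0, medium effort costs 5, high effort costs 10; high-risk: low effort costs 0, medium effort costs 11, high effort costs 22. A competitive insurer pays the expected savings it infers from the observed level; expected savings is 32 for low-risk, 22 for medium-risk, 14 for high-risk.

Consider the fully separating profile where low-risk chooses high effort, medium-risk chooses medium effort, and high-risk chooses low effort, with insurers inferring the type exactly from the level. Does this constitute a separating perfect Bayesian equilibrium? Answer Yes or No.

Separating rebates: high effort → 32, medium effort → 22, low effort → 14.
low-risk (assigned high effort): low effort: 14 − 0 = 14; medium effort: 22 − 2 = 20; high effort: 32 − 4 = 28. low-risk stays.
medium-risk (assigned medium effort): low effort: 14 − 0 = 14; medium effort: 22 − 5 = 17; high effort: 32 − 10 = 22. medium-risk prefers high effort.
high-risk (assigned low effort): low effort: 14 − 0 = 14; medium effort: 22 − 11 = 11; high effort: 32 − 22 = 10. high-risk stays.
At least one type deviates; the separating profile fails.

No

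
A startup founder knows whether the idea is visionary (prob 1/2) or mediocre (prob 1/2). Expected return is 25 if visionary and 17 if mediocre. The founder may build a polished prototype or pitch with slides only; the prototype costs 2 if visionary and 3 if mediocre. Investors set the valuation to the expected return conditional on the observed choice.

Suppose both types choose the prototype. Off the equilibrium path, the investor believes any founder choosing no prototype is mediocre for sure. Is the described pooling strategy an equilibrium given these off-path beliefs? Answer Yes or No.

On path, the investor holds the prior and pays 1/2·25 + 1/2·17 = 21. Off path (no prototype), believing mediocre, it pays 17.
visionary: the prototype nets 21 − 2 = 19; no prototype nets 17. visionary stays.
mediocre: the prototype nets 21 − 3 = 18; no prototype nets 17. mediocre stays.
No type deviates, so pooling is sustained.

Yes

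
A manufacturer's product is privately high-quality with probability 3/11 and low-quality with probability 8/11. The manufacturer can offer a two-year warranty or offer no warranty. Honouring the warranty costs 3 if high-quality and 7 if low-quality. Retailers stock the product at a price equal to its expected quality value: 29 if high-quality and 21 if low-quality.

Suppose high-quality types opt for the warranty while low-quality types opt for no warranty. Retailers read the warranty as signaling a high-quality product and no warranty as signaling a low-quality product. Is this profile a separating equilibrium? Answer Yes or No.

Under these beliefs, the warranty earns price 29 and no warranty earns price 21.
high-quality: the warranty nets 29 − 3 = 26; no warranty nets 21. high-quality prefers the warranty.
low-quality: the warranty nets 29 − 7 = 22; no warranty nets 21. low-quality would deviate to the warranty.
low-quality has a profitable deviation, so the profile is not an equilibrium.

No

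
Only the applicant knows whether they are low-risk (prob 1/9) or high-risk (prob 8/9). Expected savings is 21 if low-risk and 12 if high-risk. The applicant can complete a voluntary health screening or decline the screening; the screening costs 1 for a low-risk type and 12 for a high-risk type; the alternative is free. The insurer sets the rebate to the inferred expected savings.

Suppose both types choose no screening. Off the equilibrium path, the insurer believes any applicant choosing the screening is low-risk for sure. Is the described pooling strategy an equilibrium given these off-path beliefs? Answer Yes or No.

On path, the insurer holds the prior and pays 1/9·21 + 8/9·12 = 13. Off path (the screening), believing low-risk, it pays 21.
low-risk: no screening nets 13; the screening nets 21 − 1 = 20. low-risk would deviate.
high-risk: no screening nets 13; the screening nets 21 − 12 = 9. high-risk stays.
A type deviates, so pooling fails.

No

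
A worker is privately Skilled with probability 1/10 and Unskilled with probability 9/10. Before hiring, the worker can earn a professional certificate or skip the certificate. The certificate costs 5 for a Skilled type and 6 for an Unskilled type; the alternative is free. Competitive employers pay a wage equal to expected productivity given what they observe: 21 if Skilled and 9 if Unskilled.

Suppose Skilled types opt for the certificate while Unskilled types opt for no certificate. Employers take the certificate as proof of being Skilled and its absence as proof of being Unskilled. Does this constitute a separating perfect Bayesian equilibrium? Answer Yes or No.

No

Under these beliefs, the certificate earns wage 21 and no certificate earns wage 9.
Skilled: the certificate nets 21 − 5 = 16; no certificate nets 9. Skilled prefers the certificate.
Unskilled: the certificate nets 21 − 6 = 15; no certificate nets 9. Unskilled would deviate to the certificate.
Unskilled has a profitable deviation, so the profile is not an equilibrium.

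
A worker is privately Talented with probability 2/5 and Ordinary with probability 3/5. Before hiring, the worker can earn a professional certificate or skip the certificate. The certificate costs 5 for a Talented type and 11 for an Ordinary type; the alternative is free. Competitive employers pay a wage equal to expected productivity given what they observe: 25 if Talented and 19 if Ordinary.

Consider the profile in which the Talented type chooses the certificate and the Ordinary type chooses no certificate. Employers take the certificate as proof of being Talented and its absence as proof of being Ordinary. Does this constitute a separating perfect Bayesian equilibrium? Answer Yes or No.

Under these beliefs, the certificate earns wage 25 and no certificate earns wage 19.
Talented: the certificate nets 25 − 5 = 20; no certificate nets 19. Talented prefers the certificate.
Ordinary: the certificate nets 25 − 11 = 14; no certificate nets 19. Ordinary prefers no certificate.
Neither type deviates, so the separating profile is an equilibrium.

Yes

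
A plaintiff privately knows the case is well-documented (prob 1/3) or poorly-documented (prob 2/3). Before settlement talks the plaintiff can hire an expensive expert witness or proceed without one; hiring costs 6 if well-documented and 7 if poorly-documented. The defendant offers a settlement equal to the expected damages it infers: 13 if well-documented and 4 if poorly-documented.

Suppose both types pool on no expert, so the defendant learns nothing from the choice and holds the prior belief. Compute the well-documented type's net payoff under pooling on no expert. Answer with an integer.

Pooled settlement = 1/3·13 + 2/3·4 = 7.
well-documented pays no cost for no expert, so net payoff = 7.

7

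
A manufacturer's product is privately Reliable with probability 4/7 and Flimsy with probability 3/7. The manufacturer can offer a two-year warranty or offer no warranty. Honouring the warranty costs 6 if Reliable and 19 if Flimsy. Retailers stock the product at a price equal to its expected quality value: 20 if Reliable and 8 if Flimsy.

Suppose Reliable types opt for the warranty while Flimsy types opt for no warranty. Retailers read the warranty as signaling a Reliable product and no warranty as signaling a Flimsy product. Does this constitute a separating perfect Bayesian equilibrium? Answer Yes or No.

Under these beliefs, the warranty earns price 20 and no warranty earns price 8.
Reliable: the warranty nets 20 − 6 = 14; no warranty nets 8. Reliable prefers the warranty.
Flimsy: the warranty nets 20 − 19 = 1; no warranty nets 8. Flimsy prefers no warranty.
Neither type deviates, so the separating profile is an equilibrium.

Yes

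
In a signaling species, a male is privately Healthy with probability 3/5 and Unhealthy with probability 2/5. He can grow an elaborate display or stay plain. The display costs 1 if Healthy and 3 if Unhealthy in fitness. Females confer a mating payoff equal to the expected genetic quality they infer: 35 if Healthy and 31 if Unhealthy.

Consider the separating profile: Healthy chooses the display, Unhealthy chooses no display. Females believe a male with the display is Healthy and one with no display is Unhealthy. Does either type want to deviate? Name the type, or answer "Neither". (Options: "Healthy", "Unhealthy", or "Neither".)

Unhealthy

The display pays 35; no display pays 31.
Healthy: assigned the display, nets 35 − 1 = 34; deviating to no display nets 31.
Unhealthy: assigned no display, nets 31; deviating to the display nets 35 − 3 = 32.
The Unhealthy type gains 1 by deviating.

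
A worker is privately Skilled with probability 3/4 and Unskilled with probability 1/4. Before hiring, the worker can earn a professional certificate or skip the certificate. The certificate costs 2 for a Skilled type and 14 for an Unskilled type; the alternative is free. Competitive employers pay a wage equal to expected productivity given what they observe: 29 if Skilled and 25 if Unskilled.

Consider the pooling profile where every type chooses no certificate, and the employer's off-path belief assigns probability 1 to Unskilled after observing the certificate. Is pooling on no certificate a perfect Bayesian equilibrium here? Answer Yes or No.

Yes

On path, the employer holds the prior and pays 3/4·29 + 1/4·25 = 28. Off path (the certificate), believing Unskilled, it pays 25.
Skilled: no certificate nets 28; the certificate nets 25 − 2 = 23. Skilled stays.
Unskilled: no certificate nets 28; the certificate nets 25 − 14 = 11. Unskilled stays.
No type deviates, so pooling is sustained.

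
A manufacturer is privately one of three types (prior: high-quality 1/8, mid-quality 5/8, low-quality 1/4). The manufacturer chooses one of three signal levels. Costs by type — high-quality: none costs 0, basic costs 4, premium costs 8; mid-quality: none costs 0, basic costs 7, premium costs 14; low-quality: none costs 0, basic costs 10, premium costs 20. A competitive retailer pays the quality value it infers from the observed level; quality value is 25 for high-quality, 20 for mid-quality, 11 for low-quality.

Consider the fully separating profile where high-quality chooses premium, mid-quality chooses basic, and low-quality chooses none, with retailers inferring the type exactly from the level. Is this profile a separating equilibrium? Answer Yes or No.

Yes

Separating prices: premium → 25, basic → 20, none → 11.
high-quality (assigned premium): none: 11 − 0 = 11; basic: 20 − 4 = 16; premium: 25 − 8 = 17. high-quality stays.
mid-quality (assigned basic): none: 11 − 0 = 11; basic: 20 − 7 = 13; premium: 25 − 14 = 11. mid-quality stays.
low-quality (assigned none): none: 11 − 0 = 11; basic: 20 − 10 = 10; premium: 25 − 20 = 5. low-quality stays.
Every type prefers its assigned level; separation holds.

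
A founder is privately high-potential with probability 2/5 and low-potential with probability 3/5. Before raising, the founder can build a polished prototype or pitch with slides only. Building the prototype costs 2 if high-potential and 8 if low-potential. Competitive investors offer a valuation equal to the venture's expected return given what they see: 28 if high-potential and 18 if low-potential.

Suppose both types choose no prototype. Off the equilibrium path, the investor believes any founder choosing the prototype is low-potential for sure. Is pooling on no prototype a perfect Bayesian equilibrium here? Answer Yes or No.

On path, the investor holds the prior and pays 2/5·28 + 3/5·18 = 22. Off path (the prototype), believing low-potential, it pays 18.
high-potential: no prototype nets 22; the prototype nets 18 − 2 = 16. high-potential stays.
low-potential: no prototype nets 22; the prototype nets 18 − 8 = 10. low-potential stays.
No type deviates, so pooling is sustained.

Yes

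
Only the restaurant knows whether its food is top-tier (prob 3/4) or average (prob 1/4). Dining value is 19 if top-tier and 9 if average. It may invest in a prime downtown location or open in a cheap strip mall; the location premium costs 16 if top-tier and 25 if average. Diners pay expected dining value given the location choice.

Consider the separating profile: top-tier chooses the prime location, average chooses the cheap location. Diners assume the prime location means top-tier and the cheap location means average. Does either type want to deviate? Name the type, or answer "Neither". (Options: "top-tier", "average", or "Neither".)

The prime location pays 19; the cheap location pays 9.
top-tier: assigned the prime location, nets 19 − 16 = 3; deviating to the cheap location nets 9.
average: assigned the cheap location, nets 9; deviating to the prime location nets 19 − 25 = -6.
The top-tier type gains 6 by deviating.

top-tier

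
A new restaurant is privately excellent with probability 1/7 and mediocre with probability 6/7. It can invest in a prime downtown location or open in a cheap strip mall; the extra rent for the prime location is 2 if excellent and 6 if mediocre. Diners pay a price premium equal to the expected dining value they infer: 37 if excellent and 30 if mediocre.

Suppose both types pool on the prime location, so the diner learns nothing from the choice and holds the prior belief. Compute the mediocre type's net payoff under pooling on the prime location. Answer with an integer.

Pooled price premium = 1/7·37 + 6/7·30 = 31.
mediocre pays cost 6 for the prime location, so net payoff = 31 − 6 = 25.

25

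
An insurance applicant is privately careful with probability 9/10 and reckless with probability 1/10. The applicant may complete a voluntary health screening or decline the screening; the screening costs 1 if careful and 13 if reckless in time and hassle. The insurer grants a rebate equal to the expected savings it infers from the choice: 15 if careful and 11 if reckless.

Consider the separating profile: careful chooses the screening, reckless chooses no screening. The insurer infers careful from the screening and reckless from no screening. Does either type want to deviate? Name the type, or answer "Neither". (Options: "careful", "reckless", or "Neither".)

The screening pays 15; no screening pays 11.
careful: assigned the screening, nets 15 − 1 = 14; deviating to no screening nets 11.
reckless: assigned no screening, nets 11; deviating to the screening nets 15 − 13 = 2.
Both types strictly prefer their assigned action; no profitable deviation.

Neither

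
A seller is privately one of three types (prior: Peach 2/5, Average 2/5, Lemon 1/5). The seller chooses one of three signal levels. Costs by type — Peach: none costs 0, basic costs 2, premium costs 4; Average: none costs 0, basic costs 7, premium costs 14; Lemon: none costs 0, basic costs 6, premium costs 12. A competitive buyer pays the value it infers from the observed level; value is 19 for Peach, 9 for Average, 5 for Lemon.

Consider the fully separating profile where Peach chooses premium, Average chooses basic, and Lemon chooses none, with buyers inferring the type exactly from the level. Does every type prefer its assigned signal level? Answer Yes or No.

No

Separating prices: premium → 19, basic → 9, none → 5.
Peach (assigned premium): none: 5 − 0 = 5; basic: 9 − 2 = 7; premium: 19 − 4 = 15. Peach stays.
Average (assigned basic): none: 5 − 0 = 5; basic: 9 − 7 = 2; premium: 19 − 14 = 5. Average prefers none.
Lemon (assigned none): none: 5 − 0 = 5; basic: 9 − 6 = 3; premium: 19 − 12 = 7. Lemon prefers premium.
At least one type deviates; the separating profile fails.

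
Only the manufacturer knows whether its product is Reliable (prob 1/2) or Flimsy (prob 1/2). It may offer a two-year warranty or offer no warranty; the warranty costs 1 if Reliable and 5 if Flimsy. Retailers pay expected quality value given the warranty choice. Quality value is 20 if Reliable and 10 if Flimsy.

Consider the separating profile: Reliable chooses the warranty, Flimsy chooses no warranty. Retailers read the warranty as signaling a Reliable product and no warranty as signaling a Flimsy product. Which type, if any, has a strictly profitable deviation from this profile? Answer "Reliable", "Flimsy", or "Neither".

Flimsy

The warranty pays 20; no warranty pays 10.
Reliable: assigned the warranty, nets 20 − 1 = 19; deviating to no warranty nets 10.
Flimsy: assigned no warranty, nets 10; deviating to the warranty nets 20 − 5 = 15.
The Flimsy type gains 5 by deviating.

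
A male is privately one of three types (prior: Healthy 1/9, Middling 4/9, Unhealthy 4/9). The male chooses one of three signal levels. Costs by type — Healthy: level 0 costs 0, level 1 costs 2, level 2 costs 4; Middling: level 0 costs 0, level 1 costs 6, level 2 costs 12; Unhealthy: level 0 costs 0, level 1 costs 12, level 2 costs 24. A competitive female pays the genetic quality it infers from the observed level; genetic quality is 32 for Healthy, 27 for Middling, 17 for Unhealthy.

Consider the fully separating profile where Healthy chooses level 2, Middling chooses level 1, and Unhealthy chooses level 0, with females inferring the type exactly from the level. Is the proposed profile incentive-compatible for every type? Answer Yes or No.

Separating mating payoffs: level 2 → 32, level 1 → 27, level 0 → 17.
Healthy (assigned level 2): level 0: 17 − 0 = 17; level 1: 27 − 2 = 25; level 2: 32 − 4 = 28. Healthy stays.
Middling (assigned level 1): level 0: 17 − 0 = 17; level 1: 27 − 6 = 21; level 2: 32 − 12 = 20. Middling stays.
Unhealthy (assigned level 0): level 0: 17 − 0 = 17; level 1: 27 − 12 = 15; level 2: 32 − 24 = 8. Unhealthy stays.
Every type prefers its assigned level; separation holds.

Yes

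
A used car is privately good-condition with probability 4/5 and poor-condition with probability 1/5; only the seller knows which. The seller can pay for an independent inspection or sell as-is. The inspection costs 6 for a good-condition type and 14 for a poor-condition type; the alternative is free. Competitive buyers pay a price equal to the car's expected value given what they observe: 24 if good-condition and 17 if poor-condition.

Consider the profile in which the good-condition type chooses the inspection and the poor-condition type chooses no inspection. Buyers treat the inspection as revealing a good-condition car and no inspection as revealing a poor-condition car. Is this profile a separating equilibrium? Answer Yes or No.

Yes

Under these beliefs, the inspection earns price 24 and no inspection earns price 17.
good-condition: the inspection nets 24 − 6 = 18; no inspection nets 17. good-condition prefers the inspection.
poor-condition: the inspection nets 24 − 14 = 10; no inspection nets 17. poor-condition prefers no inspection.
Neither type deviates, so the separating profile is an equilibrium.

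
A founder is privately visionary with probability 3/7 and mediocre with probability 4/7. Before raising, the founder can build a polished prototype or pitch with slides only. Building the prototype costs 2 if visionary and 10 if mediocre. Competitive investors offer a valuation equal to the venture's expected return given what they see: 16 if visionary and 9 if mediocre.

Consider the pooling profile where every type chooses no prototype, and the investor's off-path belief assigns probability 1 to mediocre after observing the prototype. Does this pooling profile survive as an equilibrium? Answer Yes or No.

On path, the investor holds the prior and pays 3/7·16 + 4/7·9 = 12. Off path (the prototype), believing mediocre, it pays 9.
visionary: no prototype nets 12; the prototype nets 9 − 2 = 7. visionary stays.
mediocre: no prototype nets 12; the prototype nets 9 − 10 = -1. mediocre stays.
No type deviates, so pooling is sustained.

Yes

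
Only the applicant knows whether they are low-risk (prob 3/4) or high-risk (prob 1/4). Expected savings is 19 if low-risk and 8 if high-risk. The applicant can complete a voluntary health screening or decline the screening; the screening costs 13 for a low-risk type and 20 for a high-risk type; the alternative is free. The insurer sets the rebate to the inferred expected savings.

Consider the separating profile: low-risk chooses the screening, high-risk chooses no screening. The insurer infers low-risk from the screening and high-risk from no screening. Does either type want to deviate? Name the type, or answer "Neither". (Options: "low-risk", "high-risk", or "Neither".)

low-risk

The screening pays 19; no screening pays 8.
low-risk: assigned the screening, nets 19 − 13 = 6; deviating to no screening nets 8.
high-risk: assigned no screening, nets 8; deviating to the screening nets 19 − 20 = -1.
The low-risk type gains 2 by deviating.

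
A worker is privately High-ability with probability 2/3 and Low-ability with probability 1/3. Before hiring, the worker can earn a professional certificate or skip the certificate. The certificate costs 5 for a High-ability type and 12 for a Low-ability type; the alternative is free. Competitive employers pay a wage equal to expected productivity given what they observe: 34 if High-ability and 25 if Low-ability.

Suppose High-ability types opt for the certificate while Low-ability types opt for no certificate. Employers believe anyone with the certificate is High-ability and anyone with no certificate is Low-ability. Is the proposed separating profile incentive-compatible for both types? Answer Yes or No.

Yes

Under these beliefs, the certificate earns wage 34 and no certificate earns wage 25.
High-ability: the certificate nets 34 − 5 = 29; no certificate nets 25. High-ability prefers the certificate.
Low-ability: the certificate nets 34 − 12 = 22; no certificate nets 25. Low-ability prefers no certificate.
Neither type deviates, so the separating profile is an equilibrium.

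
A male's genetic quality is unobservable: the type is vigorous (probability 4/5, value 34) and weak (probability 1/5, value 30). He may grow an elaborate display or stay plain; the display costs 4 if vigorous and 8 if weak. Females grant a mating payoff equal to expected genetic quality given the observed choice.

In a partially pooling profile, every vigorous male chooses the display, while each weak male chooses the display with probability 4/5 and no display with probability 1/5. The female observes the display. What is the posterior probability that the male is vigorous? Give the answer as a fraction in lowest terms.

P(the display) = (4/5)·1 + (1/5)·(4/5) = 24/25.
By Bayes' rule, P(vigorous | the display) = (4/5) / (24/25) = 5/6.

5/6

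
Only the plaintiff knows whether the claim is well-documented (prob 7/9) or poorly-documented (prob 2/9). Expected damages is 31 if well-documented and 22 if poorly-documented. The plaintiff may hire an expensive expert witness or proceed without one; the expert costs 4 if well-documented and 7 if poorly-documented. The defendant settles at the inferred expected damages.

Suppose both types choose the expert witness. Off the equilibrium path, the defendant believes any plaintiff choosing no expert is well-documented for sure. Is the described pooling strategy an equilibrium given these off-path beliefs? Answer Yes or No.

No

On path, the defendant holds the prior and pays 7/9·31 + 2/9·22 = 29. Off path (no expert), believing well-documented, it pays 31.
well-documented: the expert witness nets 29 − 4 = 25; no expert nets 31. well-documented would deviate.
poorly-documented: the expert witness nets 29 − 7 = 22; no expert nets 31. poorly-documented would deviate.
A type deviates, so pooling fails.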